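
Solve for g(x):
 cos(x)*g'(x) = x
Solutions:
 g(x) = C1 + Integral(x/cos(x), x)


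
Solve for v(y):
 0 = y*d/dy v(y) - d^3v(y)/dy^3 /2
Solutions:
 v(y) = C1 + Integral(C2*airyai(2^(1/3)*y) + C3*airybi(2^(1/3)*y), y)


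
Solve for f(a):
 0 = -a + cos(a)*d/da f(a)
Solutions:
 f(a) = C1 + Integral(a/cos(a), a)


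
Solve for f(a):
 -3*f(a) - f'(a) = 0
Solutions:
 f(a) = C1*exp(-3*a)


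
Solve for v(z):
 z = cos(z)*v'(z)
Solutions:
 v(z) = C1 + Integral(z/cos(z), z)


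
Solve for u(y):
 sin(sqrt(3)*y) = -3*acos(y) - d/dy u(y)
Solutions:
 u(y) = C1 - 3*y*acos(y) + 3*sqrt(1 - y^2) + sqrt(3)*cos(sqrt(3)*y)/3


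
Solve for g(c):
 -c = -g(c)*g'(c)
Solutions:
 g(c) = -sqrt(C1 + c^2)
 g(c) = sqrt(C1 + c^2)


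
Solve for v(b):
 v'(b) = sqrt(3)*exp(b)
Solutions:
 v(b) = C1 + sqrt(3)*exp(b)


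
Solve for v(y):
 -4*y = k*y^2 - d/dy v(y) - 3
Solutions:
 v(y) = C1 + k*y^3/3 + 2*y^2 - 3*y


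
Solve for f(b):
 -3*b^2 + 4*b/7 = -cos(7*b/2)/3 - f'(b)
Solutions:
 f(b) = C1 + b^3 - 2*b^2/7 - 2*sin(7*b/2)/21


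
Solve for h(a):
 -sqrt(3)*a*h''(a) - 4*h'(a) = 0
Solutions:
 h(a) = C1 + C2*a^(1 - 4*sqrt(3)/3)


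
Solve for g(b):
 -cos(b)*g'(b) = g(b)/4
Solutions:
 g(b) = C1*(sin(b) - 1)^(1/8)/(sin(b) + 1)^(1/8)


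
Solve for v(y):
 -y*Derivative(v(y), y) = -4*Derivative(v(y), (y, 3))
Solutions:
 v(y) = C1 + Integral(C2*airyai(2^(1/3)*y/2) + C3*airybi(2^(1/3)*y/2), y)


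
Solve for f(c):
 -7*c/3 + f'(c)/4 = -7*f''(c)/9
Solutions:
 f(c) = C1 + C2*exp(-9*c/28) + 14*c^2/3 - 784*c/27


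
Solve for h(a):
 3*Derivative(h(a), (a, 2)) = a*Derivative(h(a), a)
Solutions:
 h(a) = C1 + C2*erfi(sqrt(6)*a/6)


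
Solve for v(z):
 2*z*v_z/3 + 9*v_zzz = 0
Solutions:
 v(z) = C1 + Integral(C2*airyai(-2^(1/3)*z/3) + C3*airybi(-2^(1/3)*z/3), z)


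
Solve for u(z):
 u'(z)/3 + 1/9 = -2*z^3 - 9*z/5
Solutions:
 u(z) = C1 - 3*z^4/2 - 27*z^2/10 - z/3


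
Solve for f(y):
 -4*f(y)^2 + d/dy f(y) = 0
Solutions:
 f(y) = -1/(C1 + 4*y)


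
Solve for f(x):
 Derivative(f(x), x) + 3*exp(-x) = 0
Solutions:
 f(x) = C1 + 3*exp(-x)


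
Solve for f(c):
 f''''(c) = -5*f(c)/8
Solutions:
 f(c) = (C1*sin(2^(3/4)*5^(1/4)*c/4) + C2*cos(2^(3/4)*5^(1/4)*c/4))*exp(-2^(3/4)*5^(1/4)*c/4) + (C3*sin(2^(3/4)*5^(1/4)*c/4) + C4*cos(2^(3/4)*5^(1/4)*c/4))*exp(2^(3/4)*5^(1/4)*c/4)


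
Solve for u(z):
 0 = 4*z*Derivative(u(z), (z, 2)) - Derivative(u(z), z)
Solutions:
 u(z) = C1 + C2*z^(5/4)


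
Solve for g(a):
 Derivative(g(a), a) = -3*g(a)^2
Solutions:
 g(a) = 1/(C1 + 3*a)


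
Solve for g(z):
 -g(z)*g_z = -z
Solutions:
 g(z) = -sqrt(C1 + z^2)
 g(z) = sqrt(C1 + z^2)


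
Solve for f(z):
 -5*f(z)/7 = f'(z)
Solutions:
 f(z) = C1*exp(-5*z/7)


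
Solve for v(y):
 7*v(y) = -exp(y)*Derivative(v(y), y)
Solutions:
 v(y) = C1*exp(7*exp(-y))


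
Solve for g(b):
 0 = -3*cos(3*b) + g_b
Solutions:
 g(b) = C1 + sin(3*b)


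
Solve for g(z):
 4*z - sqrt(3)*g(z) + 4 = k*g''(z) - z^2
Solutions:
 g(z) = C1*exp(-3^(1/4)*z*sqrt(-1/k)) + C2*exp(3^(1/4)*z*sqrt(-1/k)) - 2*k/3 + sqrt(3)*z^2/3 + 4*sqrt(3)*z/3 + 4*sqrt(3)/3


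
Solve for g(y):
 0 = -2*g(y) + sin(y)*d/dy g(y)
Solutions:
 g(y) = C1*(cos(y) - 1)/(cos(y) + 1)


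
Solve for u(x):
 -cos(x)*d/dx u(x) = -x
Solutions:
 u(x) = C1 + Integral(x/cos(x), x)


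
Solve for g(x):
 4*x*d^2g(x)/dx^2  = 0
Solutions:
 g(x) = C1 + C2*x


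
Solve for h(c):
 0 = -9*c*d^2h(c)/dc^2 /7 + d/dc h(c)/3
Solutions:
 h(c) = C1 + C2*c^(34/27)


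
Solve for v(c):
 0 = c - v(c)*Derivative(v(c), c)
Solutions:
 v(c) = -sqrt(C1 + c^2)
 v(c) = sqrt(C1 + c^2)


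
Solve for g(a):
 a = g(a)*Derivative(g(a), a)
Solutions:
 g(a) = -sqrt(C1 + a^2)
 g(a) = sqrt(C1 + a^2)


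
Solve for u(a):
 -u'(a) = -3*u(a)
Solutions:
 u(a) = C1*exp(3*a)


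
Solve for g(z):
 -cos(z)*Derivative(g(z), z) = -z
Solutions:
 g(z) = C1 + Integral(z/cos(z), z)


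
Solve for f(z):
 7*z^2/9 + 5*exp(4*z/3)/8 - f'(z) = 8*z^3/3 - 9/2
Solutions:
 f(z) = C1 - 2*z^4/3 + 7*z^3/27 + 9*z/2 + 15*exp(4*z/3)/32


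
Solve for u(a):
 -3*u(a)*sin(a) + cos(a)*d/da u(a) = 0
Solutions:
 u(a) = C1/cos(a)^3


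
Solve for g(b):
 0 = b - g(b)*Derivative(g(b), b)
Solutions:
 g(b) = -sqrt(C1 + b^2)
 g(b) = sqrt(C1 + b^2)


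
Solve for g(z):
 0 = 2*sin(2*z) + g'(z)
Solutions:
 g(z) = C1 + cos(2*z)


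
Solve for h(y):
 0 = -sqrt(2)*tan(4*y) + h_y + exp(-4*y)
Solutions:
 h(y) = C1 + sqrt(2)*log(tan(4*y)^2 + 1)/8 + exp(-4*y)/4


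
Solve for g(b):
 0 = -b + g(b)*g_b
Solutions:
 g(b) = -sqrt(C1 + b^2)
 g(b) = sqrt(C1 + b^2)


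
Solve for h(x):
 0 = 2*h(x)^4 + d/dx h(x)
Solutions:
 h(x) = (-3^(2/3) - 3*3^(1/6)*I)*(1/(C1 + 2*x))^(1/3)/6
 h(x) = (-3^(2/3) + 3*3^(1/6)*I)*(1/(C1 + 2*x))^(1/3)/6
 h(x) = (1/(C1 + 6*x))^(1/3)


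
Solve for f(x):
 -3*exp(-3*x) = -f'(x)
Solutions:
 f(x) = C1 - exp(-3*x)


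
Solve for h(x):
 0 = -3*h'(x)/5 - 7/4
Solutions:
 h(x) = C1 - 35*x/12


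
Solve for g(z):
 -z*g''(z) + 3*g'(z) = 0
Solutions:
 g(z) = C1 + C2*z^4


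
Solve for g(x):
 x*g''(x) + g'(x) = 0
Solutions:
 g(x) = C1 + C2*log(x)


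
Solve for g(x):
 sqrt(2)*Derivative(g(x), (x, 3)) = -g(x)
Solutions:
 g(x) = C3*exp(-2^(5/6)*x/2) + (C1*sin(2^(5/6)*sqrt(3)*x/4) + C2*cos(2^(5/6)*sqrt(3)*x/4))*exp(2^(5/6)*x/4)


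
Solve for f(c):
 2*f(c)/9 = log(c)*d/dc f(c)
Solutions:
 f(c) = C1*exp(2*li(c)/9)


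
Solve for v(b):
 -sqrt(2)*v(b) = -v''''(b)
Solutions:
 v(b) = C1*exp(-2^(1/8)*b) + C2*exp(2^(1/8)*b) + C3*sin(2^(1/8)*b) + C4*cos(2^(1/8)*b)


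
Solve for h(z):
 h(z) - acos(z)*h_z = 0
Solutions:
 h(z) = C1*exp(Integral(1/acos(z), z))


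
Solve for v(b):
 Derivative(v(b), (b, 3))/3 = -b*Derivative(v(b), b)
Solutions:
 v(b) = C1 + Integral(C2*airyai(-3^(1/3)*b) + C3*airybi(-3^(1/3)*b), b)


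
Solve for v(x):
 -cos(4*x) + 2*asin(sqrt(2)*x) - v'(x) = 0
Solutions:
 v(x) = C1 + 2*x*asin(sqrt(2)*x) + sqrt(2)*sqrt(1 - 2*x^2) - sin(4*x)/4


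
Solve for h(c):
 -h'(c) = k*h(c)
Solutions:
 h(c) = C1*exp(-c*k)


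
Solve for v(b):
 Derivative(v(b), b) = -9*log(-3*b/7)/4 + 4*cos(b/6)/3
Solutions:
 v(b) = C1 - 9*b*log(-b)/4 - 9*b*log(3)/4 + 9*b/4 + 9*b*log(7)/4 + 8*sin(b/6)


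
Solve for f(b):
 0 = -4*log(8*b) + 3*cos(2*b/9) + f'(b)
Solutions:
 f(b) = C1 + 4*b*log(b) - 4*b + 12*b*log(2) - 27*sin(2*b/9)/2


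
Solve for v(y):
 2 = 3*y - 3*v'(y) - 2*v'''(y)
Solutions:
 v(y) = C1 + C2*sin(sqrt(6)*y/2) + C3*cos(sqrt(6)*y/2) + y^2/2 - 2*y/3


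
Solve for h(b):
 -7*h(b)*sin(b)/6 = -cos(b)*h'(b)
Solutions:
 h(b) = C1/cos(b)^(7/6)


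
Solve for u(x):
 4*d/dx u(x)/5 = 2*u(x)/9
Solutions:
 u(x) = C1*exp(5*x/18)


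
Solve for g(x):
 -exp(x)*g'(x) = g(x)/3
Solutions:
 g(x) = C1*exp(exp(-x)/3)


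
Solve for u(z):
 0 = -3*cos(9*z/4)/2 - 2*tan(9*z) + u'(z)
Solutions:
 u(z) = C1 - 2*log(cos(9*z))/9 + 2*sin(9*z/4)/3


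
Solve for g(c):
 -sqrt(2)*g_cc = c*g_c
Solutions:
 g(c) = C1 + C2*erf(2^(1/4)*c/2)


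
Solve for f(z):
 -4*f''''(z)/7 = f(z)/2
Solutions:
 f(z) = (C1*sin(2^(3/4)*7^(1/4)*z/4) + C2*cos(2^(3/4)*7^(1/4)*z/4))*exp(-2^(3/4)*7^(1/4)*z/4) + (C3*sin(2^(3/4)*7^(1/4)*z/4) + C4*cos(2^(3/4)*7^(1/4)*z/4))*exp(2^(3/4)*7^(1/4)*z/4)


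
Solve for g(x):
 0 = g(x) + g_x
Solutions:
 g(x) = C1*exp(-x)


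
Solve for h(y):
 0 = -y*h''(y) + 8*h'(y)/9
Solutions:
 h(y) = C1 + C2*y^(17/9)


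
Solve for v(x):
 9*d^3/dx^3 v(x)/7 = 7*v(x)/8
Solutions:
 v(x) = C3*exp(3^(1/3)*7^(2/3)*x/6) + (C1*sin(3^(5/6)*7^(2/3)*x/12) + C2*cos(3^(5/6)*7^(2/3)*x/12))*exp(-3^(1/3)*7^(2/3)*x/12)


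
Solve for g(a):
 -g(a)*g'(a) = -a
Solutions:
 g(a) = -sqrt(C1 + a^2)
 g(a) = sqrt(C1 + a^2)


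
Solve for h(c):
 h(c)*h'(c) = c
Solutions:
 h(c) = -sqrt(C1 + c^2)
 h(c) = sqrt(C1 + c^2)


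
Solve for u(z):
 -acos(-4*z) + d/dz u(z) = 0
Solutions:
 u(z) = C1 + z*acos(-4*z) + sqrt(1 - 16*z^2)/4


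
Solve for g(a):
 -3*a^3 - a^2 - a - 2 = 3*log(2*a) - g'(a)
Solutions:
 g(a) = C1 + 3*a^4/4 + a^3/3 + a^2/2 + 3*a*log(a) - a + a*log(8)


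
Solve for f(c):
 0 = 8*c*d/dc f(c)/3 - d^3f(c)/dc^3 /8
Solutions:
 f(c) = C1 + Integral(C2*airyai(4*3^(2/3)*c/3) + C3*airybi(4*3^(2/3)*c/3), c)


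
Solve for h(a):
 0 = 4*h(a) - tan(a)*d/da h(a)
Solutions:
 h(a) = C1*sin(a)^4


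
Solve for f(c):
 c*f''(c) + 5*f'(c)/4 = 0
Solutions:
 f(c) = C1 + C2/c^(1/4)


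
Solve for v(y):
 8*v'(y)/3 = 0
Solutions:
 v(y) = C1


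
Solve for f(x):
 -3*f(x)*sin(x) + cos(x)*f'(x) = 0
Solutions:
 f(x) = C1/cos(x)^3


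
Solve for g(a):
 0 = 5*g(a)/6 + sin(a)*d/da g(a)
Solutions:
 g(a) = C1*(cos(a) + 1)^(5/12)/(cos(a) - 1)^(5/12)


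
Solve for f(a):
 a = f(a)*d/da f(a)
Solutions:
 f(a) = -sqrt(C1 + a^2)
 f(a) = sqrt(C1 + a^2)


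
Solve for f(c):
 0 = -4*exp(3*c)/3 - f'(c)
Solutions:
 f(c) = C1 - 4*exp(3*c)/9


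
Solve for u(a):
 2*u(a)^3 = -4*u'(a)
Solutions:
 u(a) = -sqrt(-1/(C1 - a))
 u(a) = sqrt(-1/(C1 - a))


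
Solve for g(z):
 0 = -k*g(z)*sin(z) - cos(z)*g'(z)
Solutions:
 g(z) = C1*exp(k*log(cos(z)))


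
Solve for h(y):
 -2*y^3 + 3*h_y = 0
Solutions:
 h(y) = C1 + y^4/6


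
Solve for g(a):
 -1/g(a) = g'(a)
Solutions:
 g(a) = -sqrt(C1 - 2*a)
 g(a) = sqrt(C1 - 2*a)


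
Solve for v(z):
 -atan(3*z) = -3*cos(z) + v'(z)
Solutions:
 v(z) = C1 - z*atan(3*z) + log(9*z^2 + 1)/6 + 3*sin(z)


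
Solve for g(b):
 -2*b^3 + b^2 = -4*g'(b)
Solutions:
 g(b) = C1 + b^4/8 - b^3/12


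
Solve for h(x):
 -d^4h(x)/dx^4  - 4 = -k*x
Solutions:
 h(x) = C1 + C2*x + C3*x^2 + C4*x^3 + k*x^5/120 - x^4/6


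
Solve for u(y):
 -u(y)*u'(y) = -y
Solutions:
 u(y) = -sqrt(C1 + y^2)
 u(y) = sqrt(C1 + y^2)


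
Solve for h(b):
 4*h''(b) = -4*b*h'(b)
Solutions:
 h(b) = C1 + C2*erf(sqrt(2)*b/2)


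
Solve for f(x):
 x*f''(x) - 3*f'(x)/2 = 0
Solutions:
 f(x) = C1 + C2*x^(5/2)


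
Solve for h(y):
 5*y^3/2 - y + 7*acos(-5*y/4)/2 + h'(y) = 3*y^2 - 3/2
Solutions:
 h(y) = C1 - 5*y^4/8 + y^3 + y^2/2 - 7*y*acos(-5*y/4)/2 - 3*y/2 - 7*sqrt(16 - 25*y^2)/10


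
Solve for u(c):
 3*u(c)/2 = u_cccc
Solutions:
 u(c) = C1*exp(-2^(3/4)*3^(1/4)*c/2) + C2*exp(2^(3/4)*3^(1/4)*c/2) + C3*sin(2^(3/4)*3^(1/4)*c/2) + C4*cos(2^(3/4)*3^(1/4)*c/2)


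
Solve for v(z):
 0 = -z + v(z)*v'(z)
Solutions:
 v(z) = -sqrt(C1 + z^2)
 v(z) = sqrt(C1 + z^2)


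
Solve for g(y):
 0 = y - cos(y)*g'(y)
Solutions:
 g(y) = C1 + Integral(y/cos(y), y)


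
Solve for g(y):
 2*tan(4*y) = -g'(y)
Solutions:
 g(y) = C1 + log(cos(4*y))/2


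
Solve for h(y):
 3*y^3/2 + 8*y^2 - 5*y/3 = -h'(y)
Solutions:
 h(y) = C1 - 3*y^4/8 - 8*y^3/3 + 5*y^2/6


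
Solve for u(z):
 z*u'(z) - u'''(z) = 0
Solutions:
 u(z) = C1 + Integral(C2*airyai(z) + C3*airybi(z), z)


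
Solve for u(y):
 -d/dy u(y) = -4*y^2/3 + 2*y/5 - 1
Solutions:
 u(y) = C1 + 4*y^3/9 - y^2/5 + y


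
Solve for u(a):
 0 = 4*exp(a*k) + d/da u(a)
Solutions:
 u(a) = C1 - 4*exp(a*k)/k


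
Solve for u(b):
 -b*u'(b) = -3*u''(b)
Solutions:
 u(b) = C1 + C2*erfi(sqrt(6)*b/6)


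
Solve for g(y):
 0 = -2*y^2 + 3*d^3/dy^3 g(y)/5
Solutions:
 g(y) = C1 + C2*y + C3*y^2 + y^5/18


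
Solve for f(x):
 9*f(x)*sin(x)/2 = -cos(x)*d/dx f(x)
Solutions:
 f(x) = C1*cos(x)^(9/2)


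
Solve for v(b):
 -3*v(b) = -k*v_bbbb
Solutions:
 v(b) = C1*exp(-3^(1/4)*b*(1/k)^(1/4)) + C2*exp(3^(1/4)*b*(1/k)^(1/4)) + C3*exp(-3^(1/4)*I*b*(1/k)^(1/4)) + C4*exp(3^(1/4)*I*b*(1/k)^(1/4))


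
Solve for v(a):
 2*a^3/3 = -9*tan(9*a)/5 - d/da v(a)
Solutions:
 v(a) = C1 - a^4/6 + log(cos(9*a))/5


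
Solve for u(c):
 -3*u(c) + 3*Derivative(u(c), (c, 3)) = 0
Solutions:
 u(c) = C3*exp(c) + (C1*sin(sqrt(3)*c/2) + C2*cos(sqrt(3)*c/2))*exp(-c/2)


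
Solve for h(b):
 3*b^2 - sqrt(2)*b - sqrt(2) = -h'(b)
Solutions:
 h(b) = C1 - b^3 + sqrt(2)*b^2/2 + sqrt(2)*b


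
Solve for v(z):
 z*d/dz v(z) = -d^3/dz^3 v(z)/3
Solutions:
 v(z) = C1 + Integral(C2*airyai(-3^(1/3)*z) + C3*airybi(-3^(1/3)*z), z)


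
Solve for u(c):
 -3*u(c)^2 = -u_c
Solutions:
 u(c) = -1/(C1 + 3*c)


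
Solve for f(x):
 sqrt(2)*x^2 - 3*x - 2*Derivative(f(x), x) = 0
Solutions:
 f(x) = C1 + sqrt(2)*x^3/6 - 3*x^2/4


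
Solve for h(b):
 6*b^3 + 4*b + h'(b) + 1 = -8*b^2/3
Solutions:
 h(b) = C1 - 3*b^4/2 - 8*b^3/9 - 2*b^2 - b


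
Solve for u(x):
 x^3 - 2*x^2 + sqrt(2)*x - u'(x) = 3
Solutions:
 u(x) = C1 + x^4/4 - 2*x^3/3 + sqrt(2)*x^2/2 - 3*x


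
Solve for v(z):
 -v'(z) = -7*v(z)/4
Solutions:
 v(z) = C1*exp(7*z/4)


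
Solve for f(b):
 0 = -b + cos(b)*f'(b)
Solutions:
 f(b) = C1 + Integral(b/cos(b), b)


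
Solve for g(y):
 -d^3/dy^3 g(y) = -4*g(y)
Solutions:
 g(y) = C3*exp(2^(2/3)*y) + (C1*sin(2^(2/3)*sqrt(3)*y/2) + C2*cos(2^(2/3)*sqrt(3)*y/2))*exp(-2^(2/3)*y/2)


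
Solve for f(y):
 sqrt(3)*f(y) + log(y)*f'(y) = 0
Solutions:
 f(y) = C1*exp(-sqrt(3)*li(y))


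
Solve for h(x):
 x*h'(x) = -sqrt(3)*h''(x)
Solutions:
 h(x) = C1 + C2*erf(sqrt(2)*3^(3/4)*x/6)


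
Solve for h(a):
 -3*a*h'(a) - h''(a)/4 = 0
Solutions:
 h(a) = C1 + C2*erf(sqrt(6)*a)


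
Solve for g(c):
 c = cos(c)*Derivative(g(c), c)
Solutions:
 g(c) = C1 + Integral(c/cos(c), c)


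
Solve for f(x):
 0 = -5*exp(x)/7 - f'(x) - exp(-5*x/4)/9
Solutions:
 f(x) = C1 - 5*exp(x)/7 + 4*exp(-5*x/4)/45


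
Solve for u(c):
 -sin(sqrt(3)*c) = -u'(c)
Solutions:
 u(c) = C1 - sqrt(3)*cos(sqrt(3)*c)/3


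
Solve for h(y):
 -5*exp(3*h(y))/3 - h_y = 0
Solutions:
 h(y) = log((-1 - sqrt(3)*I)*(1/(C1 + 5*y))^(1/3)/2)
 h(y) = log((-1 + sqrt(3)*I)*(1/(C1 + 5*y))^(1/3)/2)
 h(y) = log(1/(C1 + 5*y))/3


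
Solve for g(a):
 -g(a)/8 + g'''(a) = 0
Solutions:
 g(a) = C3*exp(a/2) + (C1*sin(sqrt(3)*a/4) + C2*cos(sqrt(3)*a/4))*exp(-a/4)


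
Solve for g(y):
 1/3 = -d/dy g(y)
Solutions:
 g(y) = C1 - y/3


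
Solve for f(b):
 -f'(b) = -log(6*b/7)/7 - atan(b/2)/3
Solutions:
 f(b) = C1 + b*log(b)/7 + b*atan(b/2)/3 - b*log(7)/7 - b/7 + b*log(6)/7 - log(b^2 + 4)/3


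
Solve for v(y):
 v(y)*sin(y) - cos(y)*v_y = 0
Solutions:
 v(y) = C1/cos(y)


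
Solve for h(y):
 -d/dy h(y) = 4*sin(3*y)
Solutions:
 h(y) = C1 + 4*cos(3*y)/3


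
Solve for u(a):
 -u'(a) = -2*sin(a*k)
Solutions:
 u(a) = C1 - 2*cos(a*k)/k


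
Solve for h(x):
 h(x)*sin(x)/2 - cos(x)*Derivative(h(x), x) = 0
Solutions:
 h(x) = C1/sqrt(cos(x))


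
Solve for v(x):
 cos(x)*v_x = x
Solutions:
 v(x) = C1 + Integral(x/cos(x), x)


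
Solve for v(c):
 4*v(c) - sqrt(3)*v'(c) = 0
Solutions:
 v(c) = C1*exp(4*sqrt(3)*c/3)


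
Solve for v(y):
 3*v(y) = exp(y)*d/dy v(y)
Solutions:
 v(y) = C1*exp(-3*exp(-y))


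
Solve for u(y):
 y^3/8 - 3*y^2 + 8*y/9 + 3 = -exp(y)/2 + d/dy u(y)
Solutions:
 u(y) = C1 + y^4/32 - y^3 + 4*y^2/9 + 3*y + exp(y)/2


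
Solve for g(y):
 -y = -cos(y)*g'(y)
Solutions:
 g(y) = C1 + Integral(y/cos(y), y)


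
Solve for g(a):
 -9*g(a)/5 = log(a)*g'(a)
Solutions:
 g(a) = C1*exp(-9*li(a)/5)


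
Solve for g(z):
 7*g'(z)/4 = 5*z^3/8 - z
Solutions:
 g(z) = C1 + 5*z^4/56 - 2*z^2/7


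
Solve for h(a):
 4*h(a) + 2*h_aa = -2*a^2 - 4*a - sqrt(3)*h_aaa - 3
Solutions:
 h(a) = C1*exp(a*(-4*sqrt(3) + 2*2^(2/3)/(sqrt(267) + 85*sqrt(3)/9)^(1/3) + 3*2^(1/3)*(sqrt(267) + 85*sqrt(3)/9)^(1/3))/18)*sin(sqrt(3)*a*(-3*(2*sqrt(267) + 170*sqrt(3)/9)^(1/3) + 4/(2*sqrt(267) + 170*sqrt(3)/9)^(1/3))/18) + C2*exp(a*(-4*sqrt(3) + 2*2^(2/3)/(sqrt(267) + 85*sqrt(3)/9)^(1/3) + 3*2^(1/3)*(sqrt(267) + 85*sqrt(3)/9)^(1/3))/18)*cos(sqrt(3)*a*(-3*(2*sqrt(267) + 170*sqrt(3)/9)^(1/3) + 4/(2*sqrt(267) + 170*sqrt(3)/9)^(1/3))/18) + C3*exp(-a*(2*2^(2/3)/(sqrt(267) + 85*sqrt(3)/9)^(1/3) + 2*sqrt(3) + 3*2^(1/3)*(sqrt(267) + 85*sqrt(3)/9)^(1/3))/9) - a^2/2 - a - 1/4


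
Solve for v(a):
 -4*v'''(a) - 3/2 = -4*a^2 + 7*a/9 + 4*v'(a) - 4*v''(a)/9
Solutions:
 v(a) = C1 + a^3/3 + a^2/72 - 1537*a/648 + (C2*sin(sqrt(323)*a/18) + C3*cos(sqrt(323)*a/18))*exp(a/18)


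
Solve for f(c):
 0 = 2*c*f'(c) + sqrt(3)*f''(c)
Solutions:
 f(c) = C1 + C2*erf(3^(3/4)*c/3)


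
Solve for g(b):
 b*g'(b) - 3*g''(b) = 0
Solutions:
 g(b) = C1 + C2*erfi(sqrt(6)*b/6)


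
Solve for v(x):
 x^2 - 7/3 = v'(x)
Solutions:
 v(x) = C1 + x^3/3 - 7*x/3


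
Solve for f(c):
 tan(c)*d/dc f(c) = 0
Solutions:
 f(c) = C1


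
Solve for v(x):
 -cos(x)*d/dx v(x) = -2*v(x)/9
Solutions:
 v(x) = C1*(sin(x) + 1)^(1/9)/(sin(x) - 1)^(1/9)


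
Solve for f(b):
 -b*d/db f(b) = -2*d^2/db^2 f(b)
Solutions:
 f(b) = C1 + C2*erfi(b/2)


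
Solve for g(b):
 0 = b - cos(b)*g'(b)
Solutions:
 g(b) = C1 + Integral(b/cos(b), b)


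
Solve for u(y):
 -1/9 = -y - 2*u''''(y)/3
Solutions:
 u(y) = C1 + C2*y + C3*y^2 + C4*y^3 - y^5/80 + y^4/144


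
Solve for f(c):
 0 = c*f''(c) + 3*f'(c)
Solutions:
 f(c) = C1 + C2/c^2


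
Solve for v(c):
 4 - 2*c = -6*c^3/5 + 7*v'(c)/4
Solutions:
 v(c) = C1 + 6*c^4/35 - 4*c^2/7 + 16*c/7


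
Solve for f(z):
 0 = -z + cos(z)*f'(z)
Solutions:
 f(z) = C1 + Integral(z/cos(z), z)


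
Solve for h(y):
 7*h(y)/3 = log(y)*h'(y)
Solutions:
 h(y) = C1*exp(7*li(y)/3)


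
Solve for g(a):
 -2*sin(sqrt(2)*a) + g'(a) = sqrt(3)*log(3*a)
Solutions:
 g(a) = C1 + sqrt(3)*a*(log(a) - 1) + sqrt(3)*a*log(3) - sqrt(2)*cos(sqrt(2)*a)


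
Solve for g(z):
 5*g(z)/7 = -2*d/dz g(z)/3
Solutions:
 g(z) = C1*exp(-15*z/14)


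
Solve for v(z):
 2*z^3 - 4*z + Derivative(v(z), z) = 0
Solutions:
 v(z) = C1 - z^4/2 + 2*z^2


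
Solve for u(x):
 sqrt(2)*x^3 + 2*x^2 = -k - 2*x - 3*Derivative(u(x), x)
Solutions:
 u(x) = C1 - k*x/3 - sqrt(2)*x^4/12 - 2*x^3/9 - x^2/3


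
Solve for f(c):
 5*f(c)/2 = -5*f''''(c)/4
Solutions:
 f(c) = (C1*sin(2^(3/4)*c/2) + C2*cos(2^(3/4)*c/2))*exp(-2^(3/4)*c/2) + (C3*sin(2^(3/4)*c/2) + C4*cos(2^(3/4)*c/2))*exp(2^(3/4)*c/2)


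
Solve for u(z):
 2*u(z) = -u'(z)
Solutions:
 u(z) = C1*exp(-2*z)


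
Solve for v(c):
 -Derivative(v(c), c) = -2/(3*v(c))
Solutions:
 v(c) = -sqrt(C1 + 12*c)/3
 v(c) = sqrt(C1 + 12*c)/3


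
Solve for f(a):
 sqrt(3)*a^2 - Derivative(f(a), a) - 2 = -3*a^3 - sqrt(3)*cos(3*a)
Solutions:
 f(a) = C1 + 3*a^4/4 + sqrt(3)*a^3/3 - 2*a + sqrt(3)*sin(3*a)/3


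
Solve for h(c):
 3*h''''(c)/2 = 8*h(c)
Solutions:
 h(c) = C1*exp(-2*3^(3/4)*c/3) + C2*exp(2*3^(3/4)*c/3) + C3*sin(2*3^(3/4)*c/3) + C4*cos(2*3^(3/4)*c/3)


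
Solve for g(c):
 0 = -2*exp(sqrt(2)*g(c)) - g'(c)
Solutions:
 g(c) = sqrt(2)*(2*log(1/(C1 + 2*c)) - log(2))/4


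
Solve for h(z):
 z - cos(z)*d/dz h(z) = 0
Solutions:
 h(z) = C1 + Integral(z/cos(z), z)


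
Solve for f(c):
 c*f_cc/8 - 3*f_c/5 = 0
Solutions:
 f(c) = C1 + C2*c^(29/5)


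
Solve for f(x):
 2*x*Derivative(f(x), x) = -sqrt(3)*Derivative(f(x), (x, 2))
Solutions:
 f(x) = C1 + C2*erf(3^(3/4)*x/3)


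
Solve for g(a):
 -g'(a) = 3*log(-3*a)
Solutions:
 g(a) = C1 - 3*a*log(-a) + 3*a*(1 - log(3))


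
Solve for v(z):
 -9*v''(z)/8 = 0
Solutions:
 v(z) = C1 + C2*z


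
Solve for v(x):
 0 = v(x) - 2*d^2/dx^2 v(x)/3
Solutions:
 v(x) = C1*exp(-sqrt(6)*x/2) + C2*exp(sqrt(6)*x/2)


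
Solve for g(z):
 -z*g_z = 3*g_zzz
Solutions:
 g(z) = C1 + Integral(C2*airyai(-3^(2/3)*z/3) + C3*airybi(-3^(2/3)*z/3), z)


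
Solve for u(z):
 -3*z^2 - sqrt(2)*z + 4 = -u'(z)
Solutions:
 u(z) = C1 + z^3 + sqrt(2)*z^2/2 - 4*z


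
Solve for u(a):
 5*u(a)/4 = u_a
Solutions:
 u(a) = C1*exp(5*a/4)


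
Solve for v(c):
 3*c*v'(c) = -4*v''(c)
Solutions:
 v(c) = C1 + C2*erf(sqrt(6)*c/4)


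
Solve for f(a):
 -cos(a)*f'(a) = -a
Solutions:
 f(a) = C1 + Integral(a/cos(a), a)


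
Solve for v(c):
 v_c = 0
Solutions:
 v(c) = C1


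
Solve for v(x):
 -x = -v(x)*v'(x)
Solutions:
 v(x) = -sqrt(C1 + x^2)
 v(x) = sqrt(C1 + x^2)


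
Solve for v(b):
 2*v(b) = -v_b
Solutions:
 v(b) = C1*exp(-2*b)


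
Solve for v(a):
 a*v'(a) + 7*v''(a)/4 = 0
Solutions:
 v(a) = C1 + C2*erf(sqrt(14)*a/7)


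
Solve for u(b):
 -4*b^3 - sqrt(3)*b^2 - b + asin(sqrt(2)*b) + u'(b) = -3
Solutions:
 u(b) = C1 + b^4 + sqrt(3)*b^3/3 + b^2/2 - b*asin(sqrt(2)*b) - 3*b - sqrt(2)*sqrt(1 - 2*b^2)/2


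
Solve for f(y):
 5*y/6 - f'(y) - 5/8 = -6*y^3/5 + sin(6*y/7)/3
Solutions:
 f(y) = C1 + 3*y^4/10 + 5*y^2/12 - 5*y/8 + 7*cos(6*y/7)/18


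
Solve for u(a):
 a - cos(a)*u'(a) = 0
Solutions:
 u(a) = C1 + Integral(a/cos(a), a)


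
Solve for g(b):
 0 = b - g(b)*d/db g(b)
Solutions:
 g(b) = -sqrt(C1 + b^2)
 g(b) = sqrt(C1 + b^2)


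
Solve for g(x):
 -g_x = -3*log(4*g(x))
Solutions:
 -Integral(1/(log(_y) + 2*log(2)), (_y, g(x)))/3 = C1 - x


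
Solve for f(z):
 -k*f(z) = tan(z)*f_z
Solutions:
 f(z) = C1*exp(-k*log(sin(z)))


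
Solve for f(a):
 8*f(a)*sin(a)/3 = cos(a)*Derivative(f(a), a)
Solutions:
 f(a) = C1/cos(a)^(8/3)


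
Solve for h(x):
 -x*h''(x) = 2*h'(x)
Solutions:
 h(x) = C1 + C2/x


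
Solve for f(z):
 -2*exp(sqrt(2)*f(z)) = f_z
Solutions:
 f(z) = sqrt(2)*(2*log(1/(C1 + 2*z)) - log(2))/4


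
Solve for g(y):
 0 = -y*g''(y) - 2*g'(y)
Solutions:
 g(y) = C1 + C2/y


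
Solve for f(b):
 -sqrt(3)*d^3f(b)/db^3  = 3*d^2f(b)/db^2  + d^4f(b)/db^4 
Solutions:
 f(b) = C1 + C2*b + (C3*sin(3*b/2) + C4*cos(3*b/2))*exp(-sqrt(3)*b/2)


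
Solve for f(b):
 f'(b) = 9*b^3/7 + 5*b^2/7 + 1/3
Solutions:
 f(b) = C1 + 9*b^4/28 + 5*b^3/21 + b/3


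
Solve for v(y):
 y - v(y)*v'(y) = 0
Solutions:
 v(y) = -sqrt(C1 + y^2)
 v(y) = sqrt(C1 + y^2)


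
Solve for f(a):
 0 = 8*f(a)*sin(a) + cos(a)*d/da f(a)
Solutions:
 f(a) = C1*cos(a)^8


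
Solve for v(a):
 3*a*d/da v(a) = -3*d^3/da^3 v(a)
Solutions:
 v(a) = C1 + Integral(C2*airyai(-a) + C3*airybi(-a), a)


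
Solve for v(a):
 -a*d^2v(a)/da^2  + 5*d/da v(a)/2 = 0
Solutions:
 v(a) = C1 + C2*a^(7/2)


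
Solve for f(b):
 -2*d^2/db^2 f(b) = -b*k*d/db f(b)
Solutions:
 f(b) = Piecewise((-sqrt(pi)*C1*erf(b*sqrt(-k)/2)/sqrt(-k) - C2, (k > 0) | (k < 0)), (-C1*b - C2, True))


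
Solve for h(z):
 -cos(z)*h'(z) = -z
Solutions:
 h(z) = C1 + Integral(z/cos(z), z)


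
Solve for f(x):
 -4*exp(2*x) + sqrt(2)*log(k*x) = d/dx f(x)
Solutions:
 f(x) = C1 + sqrt(2)*x*log(k*x) - sqrt(2)*x - 2*exp(2*x)


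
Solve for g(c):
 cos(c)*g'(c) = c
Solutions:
 g(c) = C1 + Integral(c/cos(c), c)


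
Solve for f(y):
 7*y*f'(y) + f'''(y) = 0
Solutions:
 f(y) = C1 + Integral(C2*airyai(-7^(1/3)*y) + C3*airybi(-7^(1/3)*y), y)


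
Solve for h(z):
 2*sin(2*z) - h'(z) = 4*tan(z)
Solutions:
 h(z) = C1 + 4*log(cos(z)) - cos(2*z)


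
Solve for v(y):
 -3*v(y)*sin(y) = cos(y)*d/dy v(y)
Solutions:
 v(y) = C1*cos(y)^3


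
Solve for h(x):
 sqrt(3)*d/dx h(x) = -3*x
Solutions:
 h(x) = C1 - sqrt(3)*x^2/2


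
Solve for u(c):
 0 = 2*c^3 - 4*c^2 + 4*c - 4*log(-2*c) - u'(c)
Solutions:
 u(c) = C1 + c^4/2 - 4*c^3/3 + 2*c^2 - 4*c*log(-c) + 4*c*(1 - log(2))


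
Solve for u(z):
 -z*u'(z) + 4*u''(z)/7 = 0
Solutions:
 u(z) = C1 + C2*erfi(sqrt(14)*z/4)


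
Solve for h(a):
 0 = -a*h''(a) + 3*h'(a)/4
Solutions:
 h(a) = C1 + C2*a^(7/4)


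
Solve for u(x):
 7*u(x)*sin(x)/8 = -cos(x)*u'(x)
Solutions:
 u(x) = C1*cos(x)^(7/8)


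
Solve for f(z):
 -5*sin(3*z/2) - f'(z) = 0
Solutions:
 f(z) = C1 + 10*cos(3*z/2)/3


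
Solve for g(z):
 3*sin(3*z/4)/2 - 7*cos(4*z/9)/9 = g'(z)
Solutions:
 g(z) = C1 - 7*sin(4*z/9)/4 - 2*cos(3*z/4)


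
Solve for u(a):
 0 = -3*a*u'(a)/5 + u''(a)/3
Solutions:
 u(a) = C1 + C2*erfi(3*sqrt(10)*a/10)


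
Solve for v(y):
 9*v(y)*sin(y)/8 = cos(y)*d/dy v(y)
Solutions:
 v(y) = C1/cos(y)^(9/8)


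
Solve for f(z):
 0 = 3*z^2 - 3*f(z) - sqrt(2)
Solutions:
 f(z) = z^2 - sqrt(2)/3


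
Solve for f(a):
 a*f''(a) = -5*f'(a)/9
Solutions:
 f(a) = C1 + C2*a^(4/9)


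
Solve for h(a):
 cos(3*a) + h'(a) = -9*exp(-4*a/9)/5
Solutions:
 h(a) = C1 - sin(3*a)/3 + 81*exp(-4*a/9)/20


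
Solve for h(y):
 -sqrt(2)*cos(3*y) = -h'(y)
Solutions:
 h(y) = C1 + sqrt(2)*sin(3*y)/3


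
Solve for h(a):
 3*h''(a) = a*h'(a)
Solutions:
 h(a) = C1 + C2*erfi(sqrt(6)*a/6)


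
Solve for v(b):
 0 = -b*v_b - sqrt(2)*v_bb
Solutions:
 v(b) = C1 + C2*erf(2^(1/4)*b/2)


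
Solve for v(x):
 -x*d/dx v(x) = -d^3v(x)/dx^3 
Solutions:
 v(x) = C1 + Integral(C2*airyai(x) + C3*airybi(x), x)


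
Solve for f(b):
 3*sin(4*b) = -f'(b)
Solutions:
 f(b) = C1 + 3*cos(4*b)/4


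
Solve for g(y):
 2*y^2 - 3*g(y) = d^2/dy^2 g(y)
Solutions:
 g(y) = C1*sin(sqrt(3)*y) + C2*cos(sqrt(3)*y) + 2*y^2/3 - 4/9


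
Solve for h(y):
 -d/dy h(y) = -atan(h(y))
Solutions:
 Integral(1/atan(_y), (_y, h(y))) = C1 + y


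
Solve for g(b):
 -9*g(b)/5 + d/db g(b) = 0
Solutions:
 g(b) = C1*exp(9*b/5)


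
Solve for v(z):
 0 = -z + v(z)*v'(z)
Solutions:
 v(z) = -sqrt(C1 + z^2)
 v(z) = sqrt(C1 + z^2)


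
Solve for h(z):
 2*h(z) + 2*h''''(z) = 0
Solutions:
 h(z) = (C1*sin(sqrt(2)*z/2) + C2*cos(sqrt(2)*z/2))*exp(-sqrt(2)*z/2) + (C3*sin(sqrt(2)*z/2) + C4*cos(sqrt(2)*z/2))*exp(sqrt(2)*z/2)


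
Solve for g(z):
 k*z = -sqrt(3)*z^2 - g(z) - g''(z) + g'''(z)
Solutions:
 g(z) = C1*exp(z*(-2^(2/3)*(3*sqrt(93) + 29)^(1/3) - 2*2^(1/3)/(3*sqrt(93) + 29)^(1/3) + 4)/12)*sin(2^(1/3)*sqrt(3)*z*(-2^(1/3)*(3*sqrt(93) + 29)^(1/3) + 2/(3*sqrt(93) + 29)^(1/3))/12) + C2*exp(z*(-2^(2/3)*(3*sqrt(93) + 29)^(1/3) - 2*2^(1/3)/(3*sqrt(93) + 29)^(1/3) + 4)/12)*cos(2^(1/3)*sqrt(3)*z*(-2^(1/3)*(3*sqrt(93) + 29)^(1/3) + 2/(3*sqrt(93) + 29)^(1/3))/12) + C3*exp(z*(2*2^(1/3)/(3*sqrt(93) + 29)^(1/3) + 2 + 2^(2/3)*(3*sqrt(93) + 29)^(1/3))/6) - k*z - sqrt(3)*z^2 + 2*sqrt(3)


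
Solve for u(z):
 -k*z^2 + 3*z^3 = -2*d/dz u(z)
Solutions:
 u(z) = C1 + k*z^3/6 - 3*z^4/8


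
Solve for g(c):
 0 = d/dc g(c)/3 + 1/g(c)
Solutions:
 g(c) = -sqrt(C1 - 6*c)
 g(c) = sqrt(C1 - 6*c)


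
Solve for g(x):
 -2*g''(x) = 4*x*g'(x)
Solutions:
 g(x) = C1 + C2*erf(x)


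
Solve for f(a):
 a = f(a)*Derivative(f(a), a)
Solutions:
 f(a) = -sqrt(C1 + a^2)
 f(a) = sqrt(C1 + a^2)


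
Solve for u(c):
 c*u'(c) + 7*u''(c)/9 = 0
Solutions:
 u(c) = C1 + C2*erf(3*sqrt(14)*c/14)


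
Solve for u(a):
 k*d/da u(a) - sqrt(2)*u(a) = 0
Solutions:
 u(a) = C1*exp(sqrt(2)*a/k)


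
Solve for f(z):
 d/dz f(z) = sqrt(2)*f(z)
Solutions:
 f(z) = C1*exp(sqrt(2)*z)


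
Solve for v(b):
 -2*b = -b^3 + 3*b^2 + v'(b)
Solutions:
 v(b) = C1 + b^4/4 - b^3 - b^2


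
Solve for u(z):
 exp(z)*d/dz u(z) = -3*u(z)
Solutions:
 u(z) = C1*exp(3*exp(-z))


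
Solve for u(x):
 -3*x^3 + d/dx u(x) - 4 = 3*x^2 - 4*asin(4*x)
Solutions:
 u(x) = C1 + 3*x^4/4 + x^3 - 4*x*asin(4*x) + 4*x - sqrt(1 - 16*x^2)


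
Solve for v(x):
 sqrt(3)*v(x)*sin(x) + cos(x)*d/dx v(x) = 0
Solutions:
 v(x) = C1*cos(x)^(sqrt(3))


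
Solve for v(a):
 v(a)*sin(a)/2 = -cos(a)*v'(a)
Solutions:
 v(a) = C1*sqrt(cos(a))


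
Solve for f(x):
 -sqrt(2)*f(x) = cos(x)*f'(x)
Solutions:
 f(x) = C1*(sin(x) - 1)^(sqrt(2)/2)/(sin(x) + 1)^(sqrt(2)/2)


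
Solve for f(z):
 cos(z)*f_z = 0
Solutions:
 f(z) = C1


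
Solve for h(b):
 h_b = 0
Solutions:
 h(b) = C1


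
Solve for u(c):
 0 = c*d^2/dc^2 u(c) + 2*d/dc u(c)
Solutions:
 u(c) = C1 + C2/c


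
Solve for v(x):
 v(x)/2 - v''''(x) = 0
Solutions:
 v(x) = C1*exp(-2^(3/4)*x/2) + C2*exp(2^(3/4)*x/2) + C3*sin(2^(3/4)*x/2) + C4*cos(2^(3/4)*x/2)


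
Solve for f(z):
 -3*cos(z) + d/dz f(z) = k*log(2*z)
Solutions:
 f(z) = C1 + k*z*(log(z) - 1) + k*z*log(2) + 3*sin(z)


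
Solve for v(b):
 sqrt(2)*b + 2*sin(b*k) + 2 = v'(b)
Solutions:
 v(b) = C1 + sqrt(2)*b^2/2 + 2*b - 2*cos(b*k)/k


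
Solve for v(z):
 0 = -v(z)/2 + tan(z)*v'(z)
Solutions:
 v(z) = C1*sqrt(sin(z))


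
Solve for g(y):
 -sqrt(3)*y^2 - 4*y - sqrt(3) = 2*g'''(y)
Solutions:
 g(y) = C1 + C2*y + C3*y^2 - sqrt(3)*y^5/120 - y^4/12 - sqrt(3)*y^3/12


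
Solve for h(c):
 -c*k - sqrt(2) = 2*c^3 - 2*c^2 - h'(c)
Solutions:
 h(c) = C1 + c^4/2 - 2*c^3/3 + c^2*k/2 + sqrt(2)*c


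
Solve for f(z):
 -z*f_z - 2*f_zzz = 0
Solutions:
 f(z) = C1 + Integral(C2*airyai(-2^(2/3)*z/2) + C3*airybi(-2^(2/3)*z/2), z)


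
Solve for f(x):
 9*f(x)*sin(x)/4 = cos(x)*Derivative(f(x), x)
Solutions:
 f(x) = C1/cos(x)^(9/4)


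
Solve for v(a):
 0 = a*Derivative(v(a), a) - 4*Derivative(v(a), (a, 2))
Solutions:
 v(a) = C1 + C2*erfi(sqrt(2)*a/4)


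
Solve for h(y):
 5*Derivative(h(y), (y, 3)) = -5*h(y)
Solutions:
 h(y) = C3*exp(-y) + (C1*sin(sqrt(3)*y/2) + C2*cos(sqrt(3)*y/2))*exp(y/2)


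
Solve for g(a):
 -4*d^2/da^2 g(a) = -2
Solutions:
 g(a) = C1 + C2*a + a^2/4


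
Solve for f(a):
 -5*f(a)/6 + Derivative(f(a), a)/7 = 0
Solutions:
 f(a) = C1*exp(35*a/6)


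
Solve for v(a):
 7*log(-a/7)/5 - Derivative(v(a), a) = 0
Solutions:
 v(a) = C1 + 7*a*log(-a)/5 + 7*a*(-log(7) - 1)/5


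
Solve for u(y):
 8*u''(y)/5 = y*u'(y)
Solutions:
 u(y) = C1 + C2*erfi(sqrt(5)*y/4)


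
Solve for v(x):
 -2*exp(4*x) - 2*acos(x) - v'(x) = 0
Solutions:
 v(x) = C1 - 2*x*acos(x) + 2*sqrt(1 - x^2) - exp(4*x)/2


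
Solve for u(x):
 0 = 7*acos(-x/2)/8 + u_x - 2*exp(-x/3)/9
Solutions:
 u(x) = C1 - 7*x*acos(-x/2)/8 - 7*sqrt(4 - x^2)/8 - 2*exp(-x/3)/3


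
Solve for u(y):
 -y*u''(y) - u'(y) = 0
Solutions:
 u(y) = C1 + C2*log(y)


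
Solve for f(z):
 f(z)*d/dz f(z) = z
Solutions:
 f(z) = -sqrt(C1 + z^2)
 f(z) = sqrt(C1 + z^2)


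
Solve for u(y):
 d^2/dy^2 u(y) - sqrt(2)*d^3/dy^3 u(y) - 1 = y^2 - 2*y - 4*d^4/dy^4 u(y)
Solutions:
 u(y) = C1 + C2*y + y^4/12 + y^3*(-1 + sqrt(2))/3 + y^2*(-3/2 - sqrt(2)) + (C3*sin(sqrt(14)*y/8) + C4*cos(sqrt(14)*y/8))*exp(sqrt(2)*y/8)


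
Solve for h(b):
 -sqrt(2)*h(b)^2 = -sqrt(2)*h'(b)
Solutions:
 h(b) = -1/(C1 + b)


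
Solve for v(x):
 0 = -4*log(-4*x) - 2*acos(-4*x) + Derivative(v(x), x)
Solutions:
 v(x) = C1 + 4*x*log(-x) + 2*x*acos(-4*x) - 4*x + 8*x*log(2) + sqrt(1 - 16*x^2)/2


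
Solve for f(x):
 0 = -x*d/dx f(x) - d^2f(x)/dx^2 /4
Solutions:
 f(x) = C1 + C2*erf(sqrt(2)*x)


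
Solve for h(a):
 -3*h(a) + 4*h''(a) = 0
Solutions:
 h(a) = C1*exp(-sqrt(3)*a/2) + C2*exp(sqrt(3)*a/2)


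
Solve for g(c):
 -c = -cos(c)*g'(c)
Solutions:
 g(c) = C1 + Integral(c/cos(c), c)


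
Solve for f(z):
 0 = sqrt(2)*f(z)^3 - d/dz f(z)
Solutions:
 f(z) = -sqrt(2)*sqrt(-1/(C1 + sqrt(2)*z))/2
 f(z) = sqrt(2)*sqrt(-1/(C1 + sqrt(2)*z))/2


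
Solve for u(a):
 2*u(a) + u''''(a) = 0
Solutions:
 u(a) = (C1*sin(2^(3/4)*a/2) + C2*cos(2^(3/4)*a/2))*exp(-2^(3/4)*a/2) + (C3*sin(2^(3/4)*a/2) + C4*cos(2^(3/4)*a/2))*exp(2^(3/4)*a/2)


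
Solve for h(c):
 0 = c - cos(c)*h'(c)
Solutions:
 h(c) = C1 + Integral(c/cos(c), c)


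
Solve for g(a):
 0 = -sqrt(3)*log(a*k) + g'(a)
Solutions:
 g(a) = C1 + sqrt(3)*a*log(a*k) - sqrt(3)*a


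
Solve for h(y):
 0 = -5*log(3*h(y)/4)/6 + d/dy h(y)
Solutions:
 6*Integral(1/(-log(_y) - log(3) + 2*log(2)), (_y, h(y)))/5 = C1 - y


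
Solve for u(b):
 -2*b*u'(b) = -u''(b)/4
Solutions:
 u(b) = C1 + C2*erfi(2*b)


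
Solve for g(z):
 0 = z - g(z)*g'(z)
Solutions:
 g(z) = -sqrt(C1 + z^2)
 g(z) = sqrt(C1 + z^2)


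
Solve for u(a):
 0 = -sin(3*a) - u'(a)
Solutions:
 u(a) = C1 + cos(3*a)/3


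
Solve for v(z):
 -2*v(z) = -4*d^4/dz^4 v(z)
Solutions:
 v(z) = C1*exp(-2^(3/4)*z/2) + C2*exp(2^(3/4)*z/2) + C3*sin(2^(3/4)*z/2) + C4*cos(2^(3/4)*z/2)


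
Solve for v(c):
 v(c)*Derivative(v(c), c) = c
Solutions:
 v(c) = -sqrt(C1 + c^2)
 v(c) = sqrt(C1 + c^2)


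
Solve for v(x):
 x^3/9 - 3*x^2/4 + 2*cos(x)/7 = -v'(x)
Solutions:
 v(x) = C1 - x^4/36 + x^3/4 - 2*sin(x)/7


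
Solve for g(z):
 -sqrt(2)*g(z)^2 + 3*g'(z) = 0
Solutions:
 g(z) = -3/(C1 + sqrt(2)*z)


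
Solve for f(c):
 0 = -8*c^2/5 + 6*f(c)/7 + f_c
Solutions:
 f(c) = C1*exp(-6*c/7) + 28*c^2/15 - 196*c/45 + 686/135


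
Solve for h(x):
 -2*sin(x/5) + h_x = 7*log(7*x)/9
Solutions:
 h(x) = C1 + 7*x*log(x)/9 - 7*x/9 + 7*x*log(7)/9 - 10*cos(x/5)


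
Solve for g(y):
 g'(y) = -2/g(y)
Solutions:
 g(y) = -sqrt(C1 - 4*y)
 g(y) = sqrt(C1 - 4*y)


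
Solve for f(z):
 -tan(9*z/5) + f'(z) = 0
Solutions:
 f(z) = C1 - 5*log(cos(9*z/5))/9


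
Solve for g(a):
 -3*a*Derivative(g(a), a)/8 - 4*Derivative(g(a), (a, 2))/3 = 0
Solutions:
 g(a) = C1 + C2*erf(3*a/8)


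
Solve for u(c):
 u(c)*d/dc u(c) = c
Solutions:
 u(c) = -sqrt(C1 + c^2)
 u(c) = sqrt(C1 + c^2)


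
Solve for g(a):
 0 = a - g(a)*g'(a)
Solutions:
 g(a) = -sqrt(C1 + a^2)
 g(a) = sqrt(C1 + a^2)


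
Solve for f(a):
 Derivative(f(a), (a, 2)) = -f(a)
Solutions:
 f(a) = C1*sin(a) + C2*cos(a)


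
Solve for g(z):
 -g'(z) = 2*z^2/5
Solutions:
 g(z) = C1 - 2*z^3/15


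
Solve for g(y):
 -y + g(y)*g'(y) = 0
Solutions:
 g(y) = -sqrt(C1 + y^2)
 g(y) = sqrt(C1 + y^2)


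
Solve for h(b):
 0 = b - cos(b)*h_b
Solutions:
 h(b) = C1 + Integral(b/cos(b), b)


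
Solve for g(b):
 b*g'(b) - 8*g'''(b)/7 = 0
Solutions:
 g(b) = C1 + Integral(C2*airyai(7^(1/3)*b/2) + C3*airybi(7^(1/3)*b/2), b)


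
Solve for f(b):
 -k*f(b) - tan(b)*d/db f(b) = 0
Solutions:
 f(b) = C1*exp(-k*log(sin(b)))


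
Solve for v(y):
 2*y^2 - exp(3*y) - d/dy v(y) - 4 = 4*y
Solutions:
 v(y) = C1 + 2*y^3/3 - 2*y^2 - 4*y - exp(3*y)/3


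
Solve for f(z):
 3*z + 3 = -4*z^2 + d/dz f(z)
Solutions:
 f(z) = C1 + 4*z^3/3 + 3*z^2/2 + 3*z


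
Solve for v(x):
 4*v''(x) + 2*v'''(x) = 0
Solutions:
 v(x) = C1 + C2*x + C3*exp(-2*x)


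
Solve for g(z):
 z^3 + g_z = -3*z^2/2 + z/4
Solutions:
 g(z) = C1 - z^4/4 - z^3/2 + z^2/8


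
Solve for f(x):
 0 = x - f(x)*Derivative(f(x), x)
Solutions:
 f(x) = -sqrt(C1 + x^2)
 f(x) = sqrt(C1 + x^2)


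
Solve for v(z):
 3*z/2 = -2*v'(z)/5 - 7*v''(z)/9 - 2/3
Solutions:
 v(z) = C1 + C2*exp(-18*z/35) - 15*z^2/8 + 45*z/8


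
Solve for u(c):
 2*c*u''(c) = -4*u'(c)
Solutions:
 u(c) = C1 + C2/c


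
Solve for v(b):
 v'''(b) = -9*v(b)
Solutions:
 v(b) = C3*exp(-3^(2/3)*b) + (C1*sin(3*3^(1/6)*b/2) + C2*cos(3*3^(1/6)*b/2))*exp(3^(2/3)*b/2)


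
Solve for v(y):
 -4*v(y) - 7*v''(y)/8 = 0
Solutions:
 v(y) = C1*sin(4*sqrt(14)*y/7) + C2*cos(4*sqrt(14)*y/7)


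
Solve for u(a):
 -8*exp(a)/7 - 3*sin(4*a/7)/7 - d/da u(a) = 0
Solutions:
 u(a) = C1 - 8*exp(a)/7 + 3*cos(4*a/7)/4


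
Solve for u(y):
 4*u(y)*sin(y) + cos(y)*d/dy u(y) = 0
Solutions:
 u(y) = C1*cos(y)^4


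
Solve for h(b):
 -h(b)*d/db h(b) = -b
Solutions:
 h(b) = -sqrt(C1 + b^2)
 h(b) = sqrt(C1 + b^2)


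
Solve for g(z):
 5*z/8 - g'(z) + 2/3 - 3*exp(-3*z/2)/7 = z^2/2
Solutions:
 g(z) = C1 - z^3/6 + 5*z^2/16 + 2*z/3 + 2*exp(-3*z/2)/7


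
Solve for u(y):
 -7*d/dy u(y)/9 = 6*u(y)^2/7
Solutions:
 u(y) = 49/(C1 + 54*y)


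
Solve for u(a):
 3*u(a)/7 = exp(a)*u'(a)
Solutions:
 u(a) = C1*exp(-3*exp(-a)/7)


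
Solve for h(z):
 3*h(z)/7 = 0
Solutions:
 h(z) = 0


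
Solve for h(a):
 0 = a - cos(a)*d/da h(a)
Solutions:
 h(a) = C1 + Integral(a/cos(a), a)


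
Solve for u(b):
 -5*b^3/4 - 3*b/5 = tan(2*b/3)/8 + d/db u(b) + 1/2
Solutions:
 u(b) = C1 - 5*b^4/16 - 3*b^2/10 - b/2 + 3*log(cos(2*b/3))/16


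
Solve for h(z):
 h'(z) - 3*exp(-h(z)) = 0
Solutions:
 h(z) = log(C1 + 3*z)


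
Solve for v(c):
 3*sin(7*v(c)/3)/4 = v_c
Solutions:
 -3*c/4 + 3*log(cos(7*v(c)/3) - 1)/14 - 3*log(cos(7*v(c)/3) + 1)/14 = C1


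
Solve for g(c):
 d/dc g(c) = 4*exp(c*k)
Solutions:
 g(c) = C1 + 4*exp(c*k)/k


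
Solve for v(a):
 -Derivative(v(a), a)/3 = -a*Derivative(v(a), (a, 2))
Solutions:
 v(a) = C1 + C2*a^(4/3)


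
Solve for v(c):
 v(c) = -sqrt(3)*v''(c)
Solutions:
 v(c) = C1*sin(3^(3/4)*c/3) + C2*cos(3^(3/4)*c/3)


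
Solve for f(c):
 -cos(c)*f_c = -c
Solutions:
 f(c) = C1 + Integral(c/cos(c), c)


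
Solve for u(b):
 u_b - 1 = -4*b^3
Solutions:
 u(b) = C1 - b^4 + b


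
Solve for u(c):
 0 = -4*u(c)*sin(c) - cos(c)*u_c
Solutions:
 u(c) = C1*cos(c)^4


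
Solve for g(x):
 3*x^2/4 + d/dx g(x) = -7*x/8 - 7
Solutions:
 g(x) = C1 - x^3/4 - 7*x^2/16 - 7*x


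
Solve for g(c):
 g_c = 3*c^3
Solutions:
 g(c) = C1 + 3*c^4/4


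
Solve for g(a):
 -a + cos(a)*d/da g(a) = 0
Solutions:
 g(a) = C1 + Integral(a/cos(a), a)


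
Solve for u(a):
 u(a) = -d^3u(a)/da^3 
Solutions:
 u(a) = C3*exp(-a) + (C1*sin(sqrt(3)*a/2) + C2*cos(sqrt(3)*a/2))*exp(a/2)


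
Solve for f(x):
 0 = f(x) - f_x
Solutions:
 f(x) = C1*exp(x)


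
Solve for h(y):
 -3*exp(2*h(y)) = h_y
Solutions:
 h(y) = log(-sqrt(-1/(C1 - 3*y))) - log(2)/2
 h(y) = log(-1/(C1 - 3*y))/2 - log(2)/2


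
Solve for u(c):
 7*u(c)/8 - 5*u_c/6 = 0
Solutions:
 u(c) = C1*exp(21*c/20)


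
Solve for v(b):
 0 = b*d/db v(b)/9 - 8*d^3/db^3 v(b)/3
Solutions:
 v(b) = C1 + Integral(C2*airyai(3^(2/3)*b/6) + C3*airybi(3^(2/3)*b/6), b)


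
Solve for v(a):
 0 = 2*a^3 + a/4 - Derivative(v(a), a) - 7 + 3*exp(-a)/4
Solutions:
 v(a) = C1 + a^4/2 + a^2/8 - 7*a - 3*exp(-a)/4


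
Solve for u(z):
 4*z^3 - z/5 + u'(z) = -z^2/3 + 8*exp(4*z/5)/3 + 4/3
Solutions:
 u(z) = C1 - z^4 - z^3/9 + z^2/10 + 4*z/3 + 10*exp(4*z/5)/3


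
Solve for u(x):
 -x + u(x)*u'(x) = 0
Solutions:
 u(x) = -sqrt(C1 + x^2)
 u(x) = sqrt(C1 + x^2)


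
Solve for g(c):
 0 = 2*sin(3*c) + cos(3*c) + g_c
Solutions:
 g(c) = C1 - sin(3*c)/3 + 2*cos(3*c)/3


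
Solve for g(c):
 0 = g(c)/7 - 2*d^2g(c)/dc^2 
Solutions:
 g(c) = C1*exp(-sqrt(14)*c/14) + C2*exp(sqrt(14)*c/14)


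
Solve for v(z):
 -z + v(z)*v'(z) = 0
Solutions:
 v(z) = -sqrt(C1 + z^2)
 v(z) = sqrt(C1 + z^2)


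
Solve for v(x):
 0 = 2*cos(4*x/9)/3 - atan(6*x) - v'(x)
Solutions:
 v(x) = C1 - x*atan(6*x) + log(36*x^2 + 1)/12 + 3*sin(4*x/9)/2


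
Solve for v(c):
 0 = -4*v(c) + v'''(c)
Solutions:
 v(c) = C3*exp(2^(2/3)*c) + (C1*sin(2^(2/3)*sqrt(3)*c/2) + C2*cos(2^(2/3)*sqrt(3)*c/2))*exp(-2^(2/3)*c/2)


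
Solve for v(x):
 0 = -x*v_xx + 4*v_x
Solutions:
 v(x) = C1 + C2*x^5


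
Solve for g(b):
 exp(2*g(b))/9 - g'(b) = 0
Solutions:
 g(b) = log(-sqrt(-1/(C1 + b))) - log(2)/2 + log(3)
 g(b) = log(-1/(C1 + b))/2 - log(2)/2 + log(3)


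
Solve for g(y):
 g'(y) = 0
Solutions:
 g(y) = C1


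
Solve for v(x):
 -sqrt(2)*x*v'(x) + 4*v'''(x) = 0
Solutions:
 v(x) = C1 + Integral(C2*airyai(sqrt(2)*x/2) + C3*airybi(sqrt(2)*x/2), x)


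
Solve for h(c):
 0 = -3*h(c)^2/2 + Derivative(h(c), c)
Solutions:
 h(c) = -2/(C1 + 3*c)


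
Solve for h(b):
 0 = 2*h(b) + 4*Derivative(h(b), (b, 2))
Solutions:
 h(b) = C1*sin(sqrt(2)*b/2) + C2*cos(sqrt(2)*b/2)


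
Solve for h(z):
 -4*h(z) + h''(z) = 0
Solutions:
 h(z) = C1*exp(-2*z) + C2*exp(2*z)


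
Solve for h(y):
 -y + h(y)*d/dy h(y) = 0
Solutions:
 h(y) = -sqrt(C1 + y^2)
 h(y) = sqrt(C1 + y^2)


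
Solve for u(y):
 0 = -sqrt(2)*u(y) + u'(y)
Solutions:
 u(y) = C1*exp(sqrt(2)*y)
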